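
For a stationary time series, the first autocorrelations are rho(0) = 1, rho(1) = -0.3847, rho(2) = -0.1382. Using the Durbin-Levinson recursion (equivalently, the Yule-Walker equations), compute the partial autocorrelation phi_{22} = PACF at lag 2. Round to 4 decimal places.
\phi_{22} = -0.3359

The PACF at lag k is phi_{kk}, the last component of the solution
to the Yule-Walker system G_k phi = r_k where
  (G_k)_{ij} = rho(|i - j|), (r_k)_i = rho(i), i,j = 1..k.
Equivalently, Durbin-Levinson gives phi_{kk} iteratively:
  phi_{11} = rho(1)
  phi_{kk} = [rho(k) - sum_{j=1..k-1} phi_{k-1,j} rho(k-j)]
            / [1 - sum_{j=1..k-1} phi_{k-1,j} rho(j)],
  phi_{k,j} = phi_{k-1,j} - phi_{kk} phi_{k-1,k-j},  j = 1..k-1.
Step k = 1:
  phi_11 = rho(1) = -0.3847.
Step k = 2:
  phi_22 = [rho(2) - phi_11 rho(1)] / [1 - phi_11 rho(1)] = [-0.1382 - (-0.3847)(-0.3847)] / [1 - (-0.3847)(-0.3847)]
         = -0.28619409 / 0.85200591 = -0.3359.
Therefore phi_{22} = -0.3359.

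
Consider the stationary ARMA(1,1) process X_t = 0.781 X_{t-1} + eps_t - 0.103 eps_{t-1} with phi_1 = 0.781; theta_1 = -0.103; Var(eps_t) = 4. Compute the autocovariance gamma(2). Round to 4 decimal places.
\gamma(2) = 4.9936

Multiply the model equation by X_{t-k} and take expectations. With theta_0 = psi_0 = 1 and psi_j the MA(infinity) weights, this gives
  gamma(k) - sum_i phi_i gamma(k-i) = c_k,
  c_k = sigma^2 * sum_{j=k..q} theta_j psi_{j-k}   (c_k = 0 for k > q),
using gamma(-m) = gamma(m).
psi-weights needed (psi_j = theta_j + sum_i phi_i psi_{j-i}):
  psi_1 = theta_1 + phi_1 = -0.103 + (0.781) = 0.678
Right-hand sides:
  c_0 = sigma^2 (1 + theta_1 psi_1) = 4 * (1 + (-0.103)(0.678)) = 4 * 0.930166 = 3.720664
  c_1 = sigma^2 theta_1 = 4 * (-0.103) = -0.412
  c_2 = 0
Equations for k = 0 and k = 1 (AR order 1):
  gamma(0) = phi_1 gamma(1) + c_0
  gamma(1) = phi_1 gamma(0) + c_1
Substituting the second into the first: gamma(0) (1 - phi_1^2) = c_0 + phi_1 c_1, so
  gamma(0) = (c_0 + phi_1 c_1) / (1 - phi_1^2) = (3.720664 + (0.781)(-0.412)) / (1 - (0.781)^2) = 3.398892 / 0.390039 = 8.714236.
  gamma(1) = phi_1 gamma(0) + c_1 = (0.781)(8.714236) + (-0.412) = 6.393819.
For k = 2 (> q): gamma(2) = phi_1 gamma(1) = (0.781)(6.393819) = 4.993572.
Therefore gamma(2) = 4.9936 (to 4 decimal places).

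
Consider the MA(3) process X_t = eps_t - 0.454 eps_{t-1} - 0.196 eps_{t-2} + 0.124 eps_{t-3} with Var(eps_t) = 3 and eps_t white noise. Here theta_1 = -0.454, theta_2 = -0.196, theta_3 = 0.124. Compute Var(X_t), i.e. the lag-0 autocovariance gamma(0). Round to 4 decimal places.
\gamma(0) = 3.7797

For an MA(q) process X_t = eps_t + sum_i theta_i eps_{t-i} with
Var(eps_t) = sigma^2, the variance is
  gamma(0) = sigma^2 * (1 + sum_i theta_i^2).
  sum_i theta_i^2 = (-0.454)^2 + (-0.196)^2 + (0.124)^2 = 0.206116 + 0.038416 + 0.015376 = 0.259908.
  gamma(0) = 3 * (1 + 0.259908) = 3 * 1.259908 = 3.779724, which rounds to 3.7797.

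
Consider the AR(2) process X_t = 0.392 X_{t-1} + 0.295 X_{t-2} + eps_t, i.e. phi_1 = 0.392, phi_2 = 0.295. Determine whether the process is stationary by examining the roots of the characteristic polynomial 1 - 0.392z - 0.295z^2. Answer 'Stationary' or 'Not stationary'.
\text{Stationary}

The AR(p) characteristic polynomial is P(z) = 1 - 0.392z - 0.295z^2.
Stationarity requires all roots to lie outside the unit circle, i.e. |z| > 1 for every root.
Set 1 + (-0.392) z + (-0.295) z^2 = 0, i.e. a z^2 + b z + c = 0 with a = -0.295, b = -0.392, c = 1.
Discriminant D = b^2 - 4ac = (-0.392)^2 - 4*(-0.295)*1 = 0.153664 - (-1.18) = 1.333664.
D >= 0, so the roots are real: z = (-b +/- sqrt(D)) / (2a) = (0.392 +/- 1.154844) / (-0.59).
  z_1 = (0.392 + 1.154844) / (-0.59) = -2.6218,   |z_1| = 2.6218.
  z_2 = (0.392 - 1.154844) / (-0.59) = 1.293,   |z_2| = 1.293.
Moduli of all roots: 2.6218, 1.2930.
All moduli strictly greater than 1? Yes.
Verdict: Stationary.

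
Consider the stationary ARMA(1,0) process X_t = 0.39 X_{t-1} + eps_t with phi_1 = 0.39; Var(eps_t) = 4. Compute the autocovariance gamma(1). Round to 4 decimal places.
\gamma(1) = 1.8398

Multiply the model equation by X_{t-k} and take expectations. With theta_0 = psi_0 = 1 and psi_j the MA(infinity) weights, this gives
  gamma(k) - sum_i phi_i gamma(k-i) = c_k,
  c_k = sigma^2 * sum_{j=k..q} theta_j psi_{j-k}   (c_k = 0 for k > q),
using gamma(-m) = gamma(m).
Pure AR (q = 0): c_0 = sigma^2 = 4, c_k = 0 for k >= 1.
Equations for k = 0 and k = 1 (AR order 1):
  gamma(0) = phi_1 gamma(1) + c_0
  gamma(1) = phi_1 gamma(0) + c_1
Substituting the second into the first: gamma(0) (1 - phi_1^2) = c_0 + phi_1 c_1, so
  gamma(0) = c_0 / (1 - phi_1^2) = 4 / (1 - (0.39)^2) = 4 / 0.8479 = 4.717537.
  gamma(1) = phi_1 gamma(0) = (0.39)(4.717537) = 1.83984.
Therefore gamma(1) = 1.8398 (to 4 decimal places).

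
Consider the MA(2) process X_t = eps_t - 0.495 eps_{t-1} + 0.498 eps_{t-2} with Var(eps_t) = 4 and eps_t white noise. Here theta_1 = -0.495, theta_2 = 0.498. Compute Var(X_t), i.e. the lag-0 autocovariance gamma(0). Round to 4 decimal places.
\gamma(0) = 5.9721

For an MA(q) process X_t = eps_t + sum_i theta_i eps_{t-i} with
Var(eps_t) = sigma^2, the variance is
  gamma(0) = sigma^2 * (1 + sum_i theta_i^2).
  sum_i theta_i^2 = (-0.495)^2 + (0.498)^2 = 0.245025 + 0.248004 = 0.493029.
  gamma(0) = 4 * (1 + 0.493029) = 4 * 1.493029 = 5.972116, which rounds to 5.9721.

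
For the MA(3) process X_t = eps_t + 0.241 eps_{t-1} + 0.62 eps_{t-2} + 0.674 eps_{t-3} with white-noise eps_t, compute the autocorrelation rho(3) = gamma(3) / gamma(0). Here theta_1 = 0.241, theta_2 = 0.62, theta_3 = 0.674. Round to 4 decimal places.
\rho(3) = 0.3553

For an MA(q) process with theta_0 = 1, the autocovariance is
  gamma(k) = sigma^2 * sum_{i=0..q-k} theta_i * theta_{i+k},
and rho(k) = gamma(k) / gamma(0). Sigma^2 cancels.
  numerator   = (1)*(0.674) = 0.674.
  denominator = (1)^2 + (0.241)^2 + (0.62)^2 + (0.674)^2 = 1.896757.
  rho(3) = 0.674 / 1.896757 = 0.3553.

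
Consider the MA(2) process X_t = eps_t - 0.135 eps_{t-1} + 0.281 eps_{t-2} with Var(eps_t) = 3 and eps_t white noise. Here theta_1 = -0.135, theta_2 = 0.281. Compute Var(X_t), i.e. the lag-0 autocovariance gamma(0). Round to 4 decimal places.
\gamma(0) = 3.2916

For an MA(q) process X_t = eps_t + sum_i theta_i eps_{t-i} with
Var(eps_t) = sigma^2, the variance is
  gamma(0) = sigma^2 * (1 + sum_i theta_i^2).
  sum_i theta_i^2 = (-0.135)^2 + (0.281)^2 = 0.018225 + 0.078961 = 0.097186.
  gamma(0) = 3 * (1 + 0.097186) = 3 * 1.097186 = 3.291558, which rounds to 3.2916.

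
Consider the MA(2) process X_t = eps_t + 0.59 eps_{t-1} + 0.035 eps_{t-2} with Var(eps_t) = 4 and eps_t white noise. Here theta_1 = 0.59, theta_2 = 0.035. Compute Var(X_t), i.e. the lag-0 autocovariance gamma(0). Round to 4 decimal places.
\gamma(0) = 5.3973

For an MA(q) process X_t = eps_t + sum_i theta_i eps_{t-i} with
Var(eps_t) = sigma^2, the variance is
  gamma(0) = sigma^2 * (1 + sum_i theta_i^2).
  sum_i theta_i^2 = (0.59)^2 + (0.035)^2 = 0.3481 + 0.001225 = 0.349325.
  gamma(0) = 4 * (1 + 0.349325) = 4 * 1.349325 = 5.3973.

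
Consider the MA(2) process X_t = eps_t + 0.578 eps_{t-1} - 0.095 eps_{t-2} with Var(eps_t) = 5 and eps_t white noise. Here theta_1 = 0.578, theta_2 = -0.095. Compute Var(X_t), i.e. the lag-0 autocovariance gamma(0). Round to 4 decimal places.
\gamma(0) = 6.7155

For an MA(q) process X_t = eps_t + sum_i theta_i eps_{t-i} with
Var(eps_t) = sigma^2, the variance is
  gamma(0) = sigma^2 * (1 + sum_i theta_i^2).
  sum_i theta_i^2 = (0.578)^2 + (-0.095)^2 = 0.334084 + 0.009025 = 0.343109.
  gamma(0) = 5 * (1 + 0.343109) = 5 * 1.343109 = 6.715545, which rounds to 6.7155.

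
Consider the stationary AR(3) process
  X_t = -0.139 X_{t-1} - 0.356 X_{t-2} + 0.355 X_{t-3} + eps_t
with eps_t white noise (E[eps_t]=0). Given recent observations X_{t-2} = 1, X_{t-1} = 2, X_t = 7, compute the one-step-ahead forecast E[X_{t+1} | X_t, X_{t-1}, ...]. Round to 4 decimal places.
E[X_{t+1} \mid \mathcal F_t] = -1.3300

For an AR(p) model X_t = c + sum_i phi_i X_{t-i} + eps_t, the
one-step-ahead conditional mean is
  E[X_{t+1} | X_t, ...] = c + sum_i phi_i X_{t+1-i}.
Substitute known values:
  E[X_{t+1} | ...] = (-0.139) * (7) + (-0.356) * (2) + (0.355) * (1)
                   = -1.3300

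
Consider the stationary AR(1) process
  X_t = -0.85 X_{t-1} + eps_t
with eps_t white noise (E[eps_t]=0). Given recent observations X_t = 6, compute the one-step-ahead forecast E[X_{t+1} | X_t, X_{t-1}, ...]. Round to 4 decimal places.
E[X_{t+1} \mid \mathcal F_t] = -5.1000

For an AR(p) model X_t = c + sum_i phi_i X_{t-i} + eps_t, the
one-step-ahead conditional mean is
  E[X_{t+1} | X_t, ...] = c + sum_i phi_i X_{t+1-i}.
Substitute known values:
  E[X_{t+1} | ...] = (-0.85) * (6)
                   = -5.1000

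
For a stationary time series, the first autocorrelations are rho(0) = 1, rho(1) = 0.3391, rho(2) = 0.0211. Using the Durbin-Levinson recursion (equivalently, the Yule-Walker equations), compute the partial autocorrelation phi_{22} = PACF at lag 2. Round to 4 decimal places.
\phi_{22} = -0.1061

The PACF at lag k is phi_{kk}, the last component of the solution
to the Yule-Walker system G_k phi = r_k where
  (G_k)_{ij} = rho(|i - j|), (r_k)_i = rho(i), i,j = 1..k.
Equivalently, Durbin-Levinson gives phi_{kk} iteratively:
  phi_{11} = rho(1)
  phi_{kk} = [rho(k) - sum_{j=1..k-1} phi_{k-1,j} rho(k-j)]
            / [1 - sum_{j=1..k-1} phi_{k-1,j} rho(j)],
  phi_{k,j} = phi_{k-1,j} - phi_{kk} phi_{k-1,k-j},  j = 1..k-1.
Step k = 1:
  phi_11 = rho(1) = 0.3391.
Step k = 2:
  phi_22 = [rho(2) - phi_11 rho(1)] / [1 - phi_11 rho(1)] = [0.0211 - (0.3391)(0.3391)] / [1 - (0.3391)(0.3391)]
         = -0.09388881 / 0.88501119 = -0.1061.
Therefore phi_{22} = -0.1061.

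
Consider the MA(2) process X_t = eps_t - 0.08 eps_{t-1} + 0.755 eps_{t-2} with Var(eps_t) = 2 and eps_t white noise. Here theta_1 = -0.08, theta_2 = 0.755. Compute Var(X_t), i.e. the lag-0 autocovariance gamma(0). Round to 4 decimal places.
\gamma(0) = 3.1529

For an MA(q) process X_t = eps_t + sum_i theta_i eps_{t-i} with
Var(eps_t) = sigma^2, the variance is
  gamma(0) = sigma^2 * (1 + sum_i theta_i^2).
  sum_i theta_i^2 = (-0.08)^2 + (0.755)^2 = 0.0064 + 0.570025 = 0.576425.
  gamma(0) = 2 * (1 + 0.576425) = 2 * 1.576425 = 3.15285, which rounds to 3.1529.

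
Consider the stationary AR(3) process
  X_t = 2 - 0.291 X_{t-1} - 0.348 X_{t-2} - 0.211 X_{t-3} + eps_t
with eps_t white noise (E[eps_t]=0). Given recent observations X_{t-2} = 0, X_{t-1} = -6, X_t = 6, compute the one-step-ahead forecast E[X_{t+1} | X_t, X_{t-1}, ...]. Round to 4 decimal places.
E[X_{t+1} \mid \mathcal F_t] = 2.3420

For an AR(p) model X_t = c + sum_i phi_i X_{t-i} + eps_t, the
one-step-ahead conditional mean is
  E[X_{t+1} | X_t, ...] = c + sum_i phi_i X_{t+1-i}.
Substitute known values:
  E[X_{t+1} | ...] = 2 + (-0.291) * (6) + (-0.348) * (-6) + (-0.211) * (0)
                   = 2.3420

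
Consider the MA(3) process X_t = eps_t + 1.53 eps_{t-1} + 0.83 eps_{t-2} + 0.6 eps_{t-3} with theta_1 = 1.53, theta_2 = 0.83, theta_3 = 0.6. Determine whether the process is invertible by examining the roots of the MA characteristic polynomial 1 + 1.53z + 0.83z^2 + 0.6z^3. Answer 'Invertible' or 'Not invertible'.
\text{Not invertible}

The MA(q) characteristic polynomial is P(z) = 1 + 1.53z + 0.83z^2 + 0.6z^3.
Invertibility requires all roots to lie outside the unit circle, i.e. |z| > 1 for every root.
Degree 3: look for a simple real root z0 first, then factor out (1 - z/z0) and solve the remaining quadratic.
Testing z0 = -0.8: P(-0.8) = 1 + (1.53)(-0.8) + (0.83)(-0.8)^2 + (0.6)(-0.8)^3
  = 1 + (-1.224) + (0.5312) + (-0.3072) = 0.  So z_0 = -0.8 is a root, |z_0| = 0.8.
Divide out the factor (1 + 1.25 z) = (1 - z/z0) (since 1/z0 = -1.25):
  P(z) = (1 + 1.25 z)(1 + (0.28) z + (0.48) z^2)
  [check: z-coef 0.28 - (-1.25) = 1.53; z^2-coef 0.48 - (-1.25)(0.28) = 0.83; z^3-coef -(-1.25)(0.48) = 0.6.]
Remaining roots from the quadratic factor 1 + (0.28) z + (0.48) z^2:
  Set 1 + (0.28) z + (0.48) z^2 = 0, i.e. a z^2 + b z + c = 0 with a = 0.48, b = 0.28, c = 1.
  Discriminant D = b^2 - 4ac = (0.28)^2 - 4*(0.48)*1 = 0.0784 - (1.92) = -1.8416.
  D < 0, so the roots are the complex-conjugate pair z = (-b +/- i sqrt(-D)) / (2a) = -0.2917 +/- 1.4136i.
  For a conjugate pair |z|^2 = z * conj(z) = (product of roots) = c/a = 1/(0.48) = 2.083333, so |z| = sqrt(2.083333) = 1.4434 for both roots.
Moduli of all roots: 0.8000, 1.4434, 1.4434.
All moduli strictly greater than 1? No.
Verdict: Not invertible.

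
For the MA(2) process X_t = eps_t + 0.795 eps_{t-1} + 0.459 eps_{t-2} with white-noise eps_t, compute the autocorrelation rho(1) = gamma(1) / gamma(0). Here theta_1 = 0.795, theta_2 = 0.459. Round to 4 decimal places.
\rho(1) = 0.6295

For an MA(q) process with theta_0 = 1, the autocovariance is
  gamma(k) = sigma^2 * sum_{i=0..q-k} theta_i * theta_{i+k},
and rho(k) = gamma(k) / gamma(0). Sigma^2 cancels.
  numerator   = (1)*(0.795) + (0.795)*(0.459) = 1.159905.
  denominator = (1)^2 + (0.795)^2 + (0.459)^2 = 1.842706.
  rho(1) = 1.159905 / 1.842706 = 0.6295.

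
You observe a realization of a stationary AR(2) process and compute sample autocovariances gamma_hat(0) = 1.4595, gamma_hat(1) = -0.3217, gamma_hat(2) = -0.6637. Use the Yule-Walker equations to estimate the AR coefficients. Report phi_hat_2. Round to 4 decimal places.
\hat\phi_{2} = -0.5290

The Yule-Walker equations for an AR(p) process read, in matrix form,
  Gamma_p phi = r_p,   with   (Gamma_p)_{ij} = gamma(|i - j|),
                       (r_p)_i = gamma(i),   i,j = 1..p.
Substitute the sample gammas (Toeplitz matrix and right-hand side of size 2):
  Gamma_p = [[1.4595, -0.3217], [-0.3217, 1.4595]]
  r_p     = [-0.3217, -0.6637]
Written out:
  1.4595 phi_1 - 0.3217 phi_2 = -0.3217
  -0.3217 phi_1 + 1.4595 phi_2 = -0.6637
Solve by Cramer's rule:
  det = gamma(0)^2 - gamma(1)^2 = (1.4595)^2 - (-0.3217)^2 = 2.13014025 - 0.10349089 = 2.02664936
  phi_hat_1 = [gamma(1) gamma(0) - gamma(1) gamma(2)] / det = [(-0.3217)(1.4595) - (-0.3217)(-0.6637)] / 2.02664936 = -0.68303344 / 2.02664936 = -0.337
  phi_hat_2 = [gamma(0) gamma(2) - gamma(1)^2] / det = [(1.4595)(-0.6637) - (-0.3217)^2] / 2.02664936 = -1.07216104 / 2.02664936 = -0.529
So phi_hat = [-0.3370, -0.5290].
Therefore phi_hat_2 = -0.5290.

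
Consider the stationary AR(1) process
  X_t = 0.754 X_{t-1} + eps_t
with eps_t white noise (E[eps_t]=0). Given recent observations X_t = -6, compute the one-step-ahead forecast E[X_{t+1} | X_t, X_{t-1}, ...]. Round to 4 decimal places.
E[X_{t+1} \mid \mathcal F_t] = -4.5240

For an AR(p) model X_t = c + sum_i phi_i X_{t-i} + eps_t, the
one-step-ahead conditional mean is
  E[X_{t+1} | X_t, ...] = c + sum_i phi_i X_{t+1-i}.
Substitute known values:
  E[X_{t+1} | ...] = (0.754) * (-6)
                   = -4.5240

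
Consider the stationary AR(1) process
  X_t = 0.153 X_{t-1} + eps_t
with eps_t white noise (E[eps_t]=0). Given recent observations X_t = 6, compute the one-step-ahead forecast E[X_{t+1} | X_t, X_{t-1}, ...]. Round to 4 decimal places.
E[X_{t+1} \mid \mathcal F_t] = 0.9180

For an AR(p) model X_t = c + sum_i phi_i X_{t-i} + eps_t, the
one-step-ahead conditional mean is
  E[X_{t+1} | X_t, ...] = c + sum_i phi_i X_{t+1-i}.
Substitute known values:
  E[X_{t+1} | ...] = (0.153) * (6)
                   = 0.9180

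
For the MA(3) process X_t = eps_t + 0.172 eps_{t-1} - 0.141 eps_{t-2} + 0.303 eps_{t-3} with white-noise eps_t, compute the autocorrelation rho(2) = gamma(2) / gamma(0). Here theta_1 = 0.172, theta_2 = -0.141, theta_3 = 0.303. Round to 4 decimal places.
\rho(2) = -0.0779

For an MA(q) process with theta_0 = 1, the autocovariance is
  gamma(k) = sigma^2 * sum_{i=0..q-k} theta_i * theta_{i+k},
and rho(k) = gamma(k) / gamma(0). Sigma^2 cancels.
  numerator   = (1)*(-0.141) + (0.172)*(0.303) = -0.088884.
  denominator = (1)^2 + (0.172)^2 + (-0.141)^2 + (0.303)^2 = 1.141274.
  rho(2) = -0.088884 / 1.141274 = -0.0779.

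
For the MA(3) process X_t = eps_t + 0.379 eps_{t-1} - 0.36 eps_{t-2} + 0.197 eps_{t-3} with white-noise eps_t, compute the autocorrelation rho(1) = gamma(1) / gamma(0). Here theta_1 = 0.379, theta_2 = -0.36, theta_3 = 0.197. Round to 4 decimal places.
\rho(1) = 0.1308

For an MA(q) process with theta_0 = 1, the autocovariance is
  gamma(k) = sigma^2 * sum_{i=0..q-k} theta_i * theta_{i+k},
and rho(k) = gamma(k) / gamma(0). Sigma^2 cancels.
  numerator   = (1)*(0.379) + (0.379)*(-0.36) + (-0.36)*(0.197) = 0.17164.
  denominator = (1)^2 + (0.379)^2 + (-0.36)^2 + (0.197)^2 = 1.31205.
  rho(1) = 0.17164 / 1.31205 = 0.1308.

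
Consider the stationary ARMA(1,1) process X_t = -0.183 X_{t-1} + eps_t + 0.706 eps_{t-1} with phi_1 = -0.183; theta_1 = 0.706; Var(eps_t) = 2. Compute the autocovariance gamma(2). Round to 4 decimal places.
\gamma(2) = -0.1725

Multiply the model equation by X_{t-k} and take expectations. With theta_0 = psi_0 = 1 and psi_j the MA(infinity) weights, this gives
  gamma(k) - sum_i phi_i gamma(k-i) = c_k,
  c_k = sigma^2 * sum_{j=k..q} theta_j psi_{j-k}   (c_k = 0 for k > q),
using gamma(-m) = gamma(m).
psi-weights needed (psi_j = theta_j + sum_i phi_i psi_{j-i}):
  psi_1 = theta_1 + phi_1 = 0.706 + (-0.183) = 0.523
Right-hand sides:
  c_0 = sigma^2 (1 + theta_1 psi_1) = 2 * (1 + (0.706)(0.523)) = 2 * 1.369238 = 2.738476
  c_1 = sigma^2 theta_1 = 2 * (0.706) = 1.412
  c_2 = 0
Equations for k = 0 and k = 1 (AR order 1):
  gamma(0) = phi_1 gamma(1) + c_0
  gamma(1) = phi_1 gamma(0) + c_1
Substituting the second into the first: gamma(0) (1 - phi_1^2) = c_0 + phi_1 c_1, so
  gamma(0) = (c_0 + phi_1 c_1) / (1 - phi_1^2) = (2.738476 + (-0.183)(1.412)) / (1 - (-0.183)^2) = 2.48008 / 0.966511 = 2.566013.
  gamma(1) = phi_1 gamma(0) + c_1 = (-0.183)(2.566013) + (1.412) = 0.94242.
For k = 2 (> q): gamma(2) = phi_1 gamma(1) = (-0.183)(0.94242) = -0.172463.
Therefore gamma(2) = -0.1725 (to 4 decimal places).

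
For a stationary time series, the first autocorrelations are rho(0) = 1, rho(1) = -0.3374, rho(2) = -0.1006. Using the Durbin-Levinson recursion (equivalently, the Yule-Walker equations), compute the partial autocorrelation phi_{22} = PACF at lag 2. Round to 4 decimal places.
\phi_{22} = -0.2420

The PACF at lag k is phi_{kk}, the last component of the solution
to the Yule-Walker system G_k phi = r_k where
  (G_k)_{ij} = rho(|i - j|), (r_k)_i = rho(i), i,j = 1..k.
Equivalently, Durbin-Levinson gives phi_{kk} iteratively:
  phi_{11} = rho(1)
  phi_{kk} = [rho(k) - sum_{j=1..k-1} phi_{k-1,j} rho(k-j)]
            / [1 - sum_{j=1..k-1} phi_{k-1,j} rho(j)],
  phi_{k,j} = phi_{k-1,j} - phi_{kk} phi_{k-1,k-j},  j = 1..k-1.
Step k = 1:
  phi_11 = rho(1) = -0.3374.
Step k = 2:
  phi_22 = [rho(2) - phi_11 rho(1)] / [1 - phi_11 rho(1)] = [-0.1006 - (-0.3374)(-0.3374)] / [1 - (-0.3374)(-0.3374)]
         = -0.21443876 / 0.88616124 = -0.242.
Therefore phi_{22} = -0.2420.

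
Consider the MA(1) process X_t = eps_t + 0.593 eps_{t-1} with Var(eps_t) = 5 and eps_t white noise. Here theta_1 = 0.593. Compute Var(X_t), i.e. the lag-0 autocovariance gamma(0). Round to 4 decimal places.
\gamma(0) = 6.7582

For an MA(q) process X_t = eps_t + sum_i theta_i eps_{t-i} with
Var(eps_t) = sigma^2, the variance is
  gamma(0) = sigma^2 * (1 + sum_i theta_i^2).
  sum_i theta_i^2 = (0.593)^2 = 0.351649.
  gamma(0) = 5 * (1 + 0.351649) = 5 * 1.351649 = 6.758245, which rounds to 6.7582.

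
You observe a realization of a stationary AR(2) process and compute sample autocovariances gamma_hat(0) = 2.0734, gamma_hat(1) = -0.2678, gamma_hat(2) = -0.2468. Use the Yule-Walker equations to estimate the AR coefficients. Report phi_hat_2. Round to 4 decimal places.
\hat\phi_{2} = -0.1380

The Yule-Walker equations for an AR(p) process read, in matrix form,
  Gamma_p phi = r_p,   with   (Gamma_p)_{ij} = gamma(|i - j|),
                       (r_p)_i = gamma(i),   i,j = 1..p.
Substitute the sample gammas (Toeplitz matrix and right-hand side of size 2):
  Gamma_p = [[2.0734, -0.2678], [-0.2678, 2.0734]]
  r_p     = [-0.2678, -0.2468]
Written out:
  2.0734 phi_1 - 0.2678 phi_2 = -0.2678
  -0.2678 phi_1 + 2.0734 phi_2 = -0.2468
Solve by Cramer's rule:
  det = gamma(0)^2 - gamma(1)^2 = (2.0734)^2 - (-0.2678)^2 = 4.29898756 - 0.07171684 = 4.22727072
  phi_hat_1 = [gamma(1) gamma(0) - gamma(1) gamma(2)] / det = [(-0.2678)(2.0734) - (-0.2678)(-0.2468)] / 4.22727072 = -0.62134956 / 4.22727072 = -0.147
  phi_hat_2 = [gamma(0) gamma(2) - gamma(1)^2] / det = [(2.0734)(-0.2468) - (-0.2678)^2] / 4.22727072 = -0.58343196 / 4.22727072 = -0.138
So phi_hat = [-0.1470, -0.1380].
Therefore phi_hat_2 = -0.1380.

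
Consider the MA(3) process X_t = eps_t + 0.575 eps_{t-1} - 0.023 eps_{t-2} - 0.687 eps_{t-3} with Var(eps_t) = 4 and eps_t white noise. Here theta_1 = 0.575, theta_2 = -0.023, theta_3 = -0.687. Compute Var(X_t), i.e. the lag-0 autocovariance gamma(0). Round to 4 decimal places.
\gamma(0) = 7.2125

For an MA(q) process X_t = eps_t + sum_i theta_i eps_{t-i} with
Var(eps_t) = sigma^2, the variance is
  gamma(0) = sigma^2 * (1 + sum_i theta_i^2).
  sum_i theta_i^2 = (0.575)^2 + (-0.023)^2 + (-0.687)^2 = 0.330625 + 0.000529 + 0.471969 = 0.803123.
  gamma(0) = 4 * (1 + 0.803123) = 4 * 1.803123 = 7.212492, which rounds to 7.2125.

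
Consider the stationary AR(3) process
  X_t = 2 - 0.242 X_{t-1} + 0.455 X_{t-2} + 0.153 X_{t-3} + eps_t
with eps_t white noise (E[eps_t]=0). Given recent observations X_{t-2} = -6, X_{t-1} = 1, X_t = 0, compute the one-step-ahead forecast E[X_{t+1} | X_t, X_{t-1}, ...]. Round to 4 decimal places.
E[X_{t+1} \mid \mathcal F_t] = 1.5370

For an AR(p) model X_t = c + sum_i phi_i X_{t-i} + eps_t, the
one-step-ahead conditional mean is
  E[X_{t+1} | X_t, ...] = c + sum_i phi_i X_{t+1-i}.
Substitute known values:
  E[X_{t+1} | ...] = 2 + (-0.242) * (0) + (0.455) * (1) + (0.153) * (-6)
                   = 1.5370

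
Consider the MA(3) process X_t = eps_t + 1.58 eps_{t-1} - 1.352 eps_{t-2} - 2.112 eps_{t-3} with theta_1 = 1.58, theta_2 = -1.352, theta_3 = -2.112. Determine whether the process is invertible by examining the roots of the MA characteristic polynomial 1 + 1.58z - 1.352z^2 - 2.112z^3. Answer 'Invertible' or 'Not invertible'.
\text{Not invertible}

The MA(q) characteristic polynomial is P(z) = 1 + 1.58z - 1.352z^2 - 2.112z^3.
Invertibility requires all roots to lie outside the unit circle, i.e. |z| > 1 for every root.
Degree 3: look for a simple real root z0 first, then factor out (1 - z/z0) and solve the remaining quadratic.
Testing z0 = -0.625: P(-0.625) = 1 + (1.58)(-0.625) + (-1.352)(-0.625)^2 + (-2.112)(-0.625)^3
  = 1 + (-0.9875) + (-0.528125) + (0.515625) = 0.  So z_0 = -0.625 is a root, |z_0| = 0.625.
Divide out the factor (1 + 1.6 z) = (1 - z/z0) (since 1/z0 = -1.6):
  P(z) = (1 + 1.6 z)(1 + (-0.02) z + (-1.32) z^2)
  [check: z-coef -0.02 - (-1.6) = 1.58; z^2-coef -1.32 - (-1.6)(-0.02) = -1.352; z^3-coef -(-1.6)(-1.32) = -2.112.]
Remaining roots from the quadratic factor 1 + (-0.02) z + (-1.32) z^2:
  Set 1 + (-0.02) z + (-1.32) z^2 = 0, i.e. a z^2 + b z + c = 0 with a = -1.32, b = -0.02, c = 1.
  Discriminant D = b^2 - 4ac = (-0.02)^2 - 4*(-1.32)*1 = 0.0004 - (-5.28) = 5.2804.
  D >= 0, so the roots are real: z = (-b +/- sqrt(D)) / (2a) = (0.02 +/- 2.297912) / (-2.64).
    z_1 = (0.02 + 2.297912) / (-2.64) = -0.878,   |z_1| = 0.878.
    z_2 = (0.02 - 2.297912) / (-2.64) = 0.8628,   |z_2| = 0.8628.
Moduli of all roots: 0.6250, 0.8780, 0.8628.
All moduli strictly greater than 1? No.
Verdict: Not invertible.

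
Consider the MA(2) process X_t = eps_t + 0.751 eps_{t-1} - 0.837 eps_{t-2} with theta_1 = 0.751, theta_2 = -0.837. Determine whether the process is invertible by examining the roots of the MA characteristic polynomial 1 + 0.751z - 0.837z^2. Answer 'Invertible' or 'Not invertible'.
\text{Not invertible}

The MA(q) characteristic polynomial is P(z) = 1 + 0.751z - 0.837z^2.
Invertibility requires all roots to lie outside the unit circle, i.e. |z| > 1 for every root.
Set 1 + (0.751) z + (-0.837) z^2 = 0, i.e. a z^2 + b z + c = 0 with a = -0.837, b = 0.751, c = 1.
Discriminant D = b^2 - 4ac = (0.751)^2 - 4*(-0.837)*1 = 0.564001 - (-3.348) = 3.912001.
D >= 0, so the roots are real: z = (-b +/- sqrt(D)) / (2a) = (-0.751 +/- 1.977878) / (-1.674).
  z_1 = (-0.751 + 1.977878) / (-1.674) = -0.7329,   |z_1| = 0.7329.
  z_2 = (-0.751 - 1.977878) / (-1.674) = 1.6302,   |z_2| = 1.6302.
Moduli of all roots: 0.7329, 1.6302.
All moduli strictly greater than 1? No.
Verdict: Not invertible.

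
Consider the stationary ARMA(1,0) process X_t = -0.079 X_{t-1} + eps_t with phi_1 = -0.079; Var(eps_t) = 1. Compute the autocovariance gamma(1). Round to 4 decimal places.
\gamma(1) = -0.0795

Multiply the model equation by X_{t-k} and take expectations. With theta_0 = psi_0 = 1 and psi_j the MA(infinity) weights, this gives
  gamma(k) - sum_i phi_i gamma(k-i) = c_k,
  c_k = sigma^2 * sum_{j=k..q} theta_j psi_{j-k}   (c_k = 0 for k > q),
using gamma(-m) = gamma(m).
Pure AR (q = 0): c_0 = sigma^2 = 1, c_k = 0 for k >= 1.
Equations for k = 0 and k = 1 (AR order 1):
  gamma(0) = phi_1 gamma(1) + c_0
  gamma(1) = phi_1 gamma(0) + c_1
Substituting the second into the first: gamma(0) (1 - phi_1^2) = c_0 + phi_1 c_1, so
  gamma(0) = c_0 / (1 - phi_1^2) = 1 / (1 - (-0.079)^2) = 1 / 0.993759 = 1.00628.
  gamma(1) = phi_1 gamma(0) = (-0.079)(1.00628) = -0.079496.
Therefore gamma(1) = -0.0795 (to 4 decimal places).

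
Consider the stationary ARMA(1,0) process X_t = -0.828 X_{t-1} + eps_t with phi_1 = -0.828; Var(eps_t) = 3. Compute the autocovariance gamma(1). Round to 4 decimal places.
\gamma(1) = -7.9004

Multiply the model equation by X_{t-k} and take expectations. With theta_0 = psi_0 = 1 and psi_j the MA(infinity) weights, this gives
  gamma(k) - sum_i phi_i gamma(k-i) = c_k,
  c_k = sigma^2 * sum_{j=k..q} theta_j psi_{j-k}   (c_k = 0 for k > q),
using gamma(-m) = gamma(m).
Pure AR (q = 0): c_0 = sigma^2 = 3, c_k = 0 for k >= 1.
Equations for k = 0 and k = 1 (AR order 1):
  gamma(0) = phi_1 gamma(1) + c_0
  gamma(1) = phi_1 gamma(0) + c_1
Substituting the second into the first: gamma(0) (1 - phi_1^2) = c_0 + phi_1 c_1, so
  gamma(0) = c_0 / (1 - phi_1^2) = 3 / (1 - (-0.828)^2) = 3 / 0.314416 = 9.541499.
  gamma(1) = phi_1 gamma(0) = (-0.828)(9.541499) = -7.900361.
Therefore gamma(1) = -7.9004 (to 4 decimal places).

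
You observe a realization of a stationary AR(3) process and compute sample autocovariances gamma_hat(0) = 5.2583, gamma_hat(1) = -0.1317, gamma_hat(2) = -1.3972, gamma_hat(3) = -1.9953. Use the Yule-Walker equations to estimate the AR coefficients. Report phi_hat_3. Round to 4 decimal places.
\hat\phi_{3} = -0.4250

The Yule-Walker equations for an AR(p) process read, in matrix form,
  Gamma_p phi = r_p,   with   (Gamma_p)_{ij} = gamma(|i - j|),
                       (r_p)_i = gamma(i),   i,j = 1..p.
Substitute the sample gammas (Toeplitz matrix and right-hand side of size 3):
  Gamma_p = [[5.2583, -0.1317, -1.3972], [-0.1317, 5.2583, -0.1317], [-1.3972, -0.1317, 5.2583]]
  r_p     = [-0.1317, -1.3972, -1.9953]
Written out (R1..R3):
  (R1) 5.2583 phi_1 - 0.1317 phi_2 - 1.3972 phi_3 = -0.1317
  (R2) -0.1317 phi_1 + 5.2583 phi_2 - 0.1317 phi_3 = -1.3972
  (R3) -1.3972 phi_1 - 0.1317 phi_2 + 5.2583 phi_3 = -1.9953
Gaussian elimination:
  R2 <- R2 - (-0.1317/5.2583) R1 = R2 - (-0.025046) R1:  5.255001 phi_2 - 0.166694 phi_3 = -1.400499
  R3 <- R3 - (-1.3972/5.2583) R1 = R3 - (-0.265713) R1:  -0.166694 phi_2 + 4.887045 phi_3 = -2.030294
  R3 <- R3 - (-0.166694/5.255001) R2 = R3 - (-0.031721) R2:  4.881758 phi_3 = -2.07472
Back-substitution:
  phi_hat_3 = -2.07472 / 4.881758 = -0.424994
  phi_hat_2 = (-1.400499 - (-0.166694)(-0.424994)) / 5.255001 = -0.279989
  phi_hat_1 = (-0.1317 - (-0.1317)(-0.279989) - (-1.3972)(-0.424994)) / 5.2583 = -0.144985
So phi_hat = [-0.1450, -0.2800, -0.4250].
Therefore phi_hat_3 = -0.4250.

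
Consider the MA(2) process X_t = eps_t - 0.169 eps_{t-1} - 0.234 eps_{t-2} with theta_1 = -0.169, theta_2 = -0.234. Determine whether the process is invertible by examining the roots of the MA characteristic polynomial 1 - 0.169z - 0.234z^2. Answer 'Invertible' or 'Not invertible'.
\text{Invertible}

The MA(q) characteristic polynomial is P(z) = 1 - 0.169z - 0.234z^2.
Invertibility requires all roots to lie outside the unit circle, i.e. |z| > 1 for every root.
Set 1 + (-0.169) z + (-0.234) z^2 = 0, i.e. a z^2 + b z + c = 0 with a = -0.234, b = -0.169, c = 1.
Discriminant D = b^2 - 4ac = (-0.169)^2 - 4*(-0.234)*1 = 0.028561 - (-0.936) = 0.964561.
D >= 0, so the roots are real: z = (-b +/- sqrt(D)) / (2a) = (0.169 +/- 0.982121) / (-0.468).
  z_1 = (0.169 + 0.982121) / (-0.468) = -2.4597,   |z_1| = 2.4597.
  z_2 = (0.169 - 0.982121) / (-0.468) = 1.7374,   |z_2| = 1.7374.
Moduli of all roots: 2.4597, 1.7374.
All moduli strictly greater than 1? Yes.
Verdict: Invertible.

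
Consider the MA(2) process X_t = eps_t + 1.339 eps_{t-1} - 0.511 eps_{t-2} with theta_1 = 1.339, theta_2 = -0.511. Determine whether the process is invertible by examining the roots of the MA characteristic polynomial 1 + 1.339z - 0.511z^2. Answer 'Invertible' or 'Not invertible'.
\text{Not invertible}

The MA(q) characteristic polynomial is P(z) = 1 + 1.339z - 0.511z^2.
Invertibility requires all roots to lie outside the unit circle, i.e. |z| > 1 for every root.
Set 1 + (1.339) z + (-0.511) z^2 = 0, i.e. a z^2 + b z + c = 0 with a = -0.511, b = 1.339, c = 1.
Discriminant D = b^2 - 4ac = (1.339)^2 - 4*(-0.511)*1 = 1.792921 - (-2.044) = 3.836921.
D >= 0, so the roots are real: z = (-b +/- sqrt(D)) / (2a) = (-1.339 +/- 1.958806) / (-1.022).
  z_1 = (-1.339 + 1.958806) / (-1.022) = -0.6065,   |z_1| = 0.6065.
  z_2 = (-1.339 - 1.958806) / (-1.022) = 3.2268,   |z_2| = 3.2268.
Moduli of all roots: 0.6065, 3.2268.
All moduli strictly greater than 1? No.
Verdict: Not invertible.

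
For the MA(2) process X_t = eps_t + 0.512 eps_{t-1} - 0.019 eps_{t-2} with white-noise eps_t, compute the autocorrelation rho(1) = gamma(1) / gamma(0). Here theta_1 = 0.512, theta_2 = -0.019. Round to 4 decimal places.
\rho(1) = 0.3978

For an MA(q) process with theta_0 = 1, the autocovariance is
  gamma(k) = sigma^2 * sum_{i=0..q-k} theta_i * theta_{i+k},
and rho(k) = gamma(k) / gamma(0). Sigma^2 cancels.
  numerator   = (1)*(0.512) + (0.512)*(-0.019) = 0.502272.
  denominator = (1)^2 + (0.512)^2 + (-0.019)^2 = 1.262505.
  rho(1) = 0.502272 / 1.262505 = 0.3978.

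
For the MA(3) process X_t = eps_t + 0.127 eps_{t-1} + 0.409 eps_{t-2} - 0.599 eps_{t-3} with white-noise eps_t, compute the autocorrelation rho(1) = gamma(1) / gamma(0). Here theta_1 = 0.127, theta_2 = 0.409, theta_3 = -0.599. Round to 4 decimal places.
\rho(1) = -0.0428

For an MA(q) process with theta_0 = 1, the autocovariance is
  gamma(k) = sigma^2 * sum_{i=0..q-k} theta_i * theta_{i+k},
and rho(k) = gamma(k) / gamma(0). Sigma^2 cancels.
  numerator   = (1)*(0.127) + (0.127)*(0.409) + (0.409)*(-0.599) = -0.066048.
  denominator = (1)^2 + (0.127)^2 + (0.409)^2 + (-0.599)^2 = 1.542211.
  rho(1) = -0.066048 / 1.542211 = -0.0428.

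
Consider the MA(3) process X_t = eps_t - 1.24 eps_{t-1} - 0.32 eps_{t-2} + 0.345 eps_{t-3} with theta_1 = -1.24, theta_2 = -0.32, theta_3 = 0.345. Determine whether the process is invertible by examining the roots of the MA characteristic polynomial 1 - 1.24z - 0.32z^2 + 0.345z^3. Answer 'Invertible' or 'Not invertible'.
\text{Not invertible}

The MA(q) characteristic polynomial is P(z) = 1 - 1.24z - 0.32z^2 + 0.345z^3.
Invertibility requires all roots to lie outside the unit circle, i.e. |z| > 1 for every root.
Degree 3: look for a simple real root z0 first, then factor out (1 - z/z0) and solve the remaining quadratic.
Testing z0 = 2: P(2) = 1 + (-1.24)(2) + (-0.32)(2)^2 + (0.345)(2)^3
  = 1 + (-2.48) + (-1.28) + (2.76) = 0.  So z_0 = 2 is a root, |z_0| = 2.
Divide out the factor (1 - 0.5 z) = (1 - z/z0) (since 1/z0 = 0.5):
  P(z) = (1 - 0.5 z)(1 + (-0.74) z + (-0.69) z^2)
  [check: z-coef -0.74 - (0.5) = -1.24; z^2-coef -0.69 - (0.5)(-0.74) = -0.32; z^3-coef -(0.5)(-0.69) = 0.345.]
Remaining roots from the quadratic factor 1 + (-0.74) z + (-0.69) z^2:
  Set 1 + (-0.74) z + (-0.69) z^2 = 0, i.e. a z^2 + b z + c = 0 with a = -0.69, b = -0.74, c = 1.
  Discriminant D = b^2 - 4ac = (-0.74)^2 - 4*(-0.69)*1 = 0.5476 - (-2.76) = 3.3076.
  D >= 0, so the roots are real: z = (-b +/- sqrt(D)) / (2a) = (0.74 +/- 1.818681) / (-1.38).
    z_1 = (0.74 + 1.818681) / (-1.38) = -1.8541,   |z_1| = 1.8541.
    z_2 = (0.74 - 1.818681) / (-1.38) = 0.7817,   |z_2| = 0.7817.
Moduli of all roots: 2.0000, 1.8541, 0.7817.
All moduli strictly greater than 1? No.
Verdict: Not invertible.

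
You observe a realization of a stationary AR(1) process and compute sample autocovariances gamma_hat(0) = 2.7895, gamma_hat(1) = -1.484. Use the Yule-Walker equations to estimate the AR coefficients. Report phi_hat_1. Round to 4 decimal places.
\hat\phi_{1} = -0.5320

The Yule-Walker equations for an AR(p) process read, in matrix form,
  Gamma_p phi = r_p,   with   (Gamma_p)_{ij} = gamma(|i - j|),
                       (r_p)_i = gamma(i),   i,j = 1..p.
Substitute the sample gammas (Toeplitz matrix and right-hand side of size 1):
  Gamma_p = [[2.7895]]
  r_p     = [-1.484]
With p = 1 this is the single equation gamma(0) phi_1 = gamma(1):
  phi_hat_1 = gamma(1) / gamma(0) = -1.484 / 2.7895 = -0.5320.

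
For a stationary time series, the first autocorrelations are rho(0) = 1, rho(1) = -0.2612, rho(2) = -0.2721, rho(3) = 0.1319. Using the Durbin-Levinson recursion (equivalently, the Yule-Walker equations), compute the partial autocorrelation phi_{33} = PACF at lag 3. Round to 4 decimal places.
\phi_{33} = -0.0750

The PACF at lag k is phi_{kk}, the last component of the solution
to the Yule-Walker system G_k phi = r_k where
  (G_k)_{ij} = rho(|i - j|), (r_k)_i = rho(i), i,j = 1..k.
Equivalently, Durbin-Levinson gives phi_{kk} iteratively:
  phi_{11} = rho(1)
  phi_{kk} = [rho(k) - sum_{j=1..k-1} phi_{k-1,j} rho(k-j)]
            / [1 - sum_{j=1..k-1} phi_{k-1,j} rho(j)],
  phi_{k,j} = phi_{k-1,j} - phi_{kk} phi_{k-1,k-j},  j = 1..k-1.
Step k = 1:
  phi_11 = rho(1) = -0.2612.
Step k = 2:
  phi_22 = [rho(2) - phi_11 rho(1)] / [1 - phi_11 rho(1)] = [-0.2721 - (-0.2612)(-0.2612)] / [1 - (-0.2612)(-0.2612)]
         = -0.34032544 / 0.93177456 = -0.365244.
  Update: phi_21 = phi_11 - phi_22 phi_11 = -0.2612 - (-0.365244)(-0.2612) = -0.356602.
Step k = 3:
  phi_33 = [rho(3) - phi_21 rho(2) - phi_22 rho(1)] / [1 - phi_21 rho(1) - phi_22 rho(2)]
    numerator   = 0.1319 - (-0.356602)(-0.2721) - (-0.365244)(-0.2612) = -0.0605332
    denominator = 1 - (-0.356602)(-0.2612) - (-0.365244)(-0.2721) = 0.8074726
  phi_33 = -0.0605332 / 0.8074726 = -0.075.
Therefore phi_{33} = -0.0750.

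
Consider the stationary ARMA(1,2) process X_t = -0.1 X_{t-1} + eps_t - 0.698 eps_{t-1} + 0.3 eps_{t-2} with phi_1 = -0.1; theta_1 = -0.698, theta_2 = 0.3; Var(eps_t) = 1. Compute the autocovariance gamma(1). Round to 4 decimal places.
\gamma(1) = -1.1157

Multiply the model equation by X_{t-k} and take expectations. With theta_0 = psi_0 = 1 and psi_j the MA(infinity) weights, this gives
  gamma(k) - sum_i phi_i gamma(k-i) = c_k,
  c_k = sigma^2 * sum_{j=k..q} theta_j psi_{j-k}   (c_k = 0 for k > q),
using gamma(-m) = gamma(m).
psi-weights needed (psi_j = theta_j + sum_i phi_i psi_{j-i}):
  psi_1 = theta_1 + phi_1 = -0.698 + (-0.1) = -0.798
  psi_2 = theta_2 + phi_1 psi_1 = 0.3 + (-0.1)(-0.798) = 0.3798
Right-hand sides:
  c_0 = sigma^2 (1 + theta_1 psi_1 + theta_2 psi_2) = 1 * (1 + (-0.698)(-0.798) + (0.3)(0.3798)) = 1 * 1.670944 = 1.670944
  c_1 = sigma^2 (theta_1 + theta_2 psi_1) = 1 * (-0.698 + (0.3)(-0.798)) = -0.9374
  c_2 = sigma^2 theta_2 = 1 * (0.3) = 0.3
Equations for k = 0 and k = 1 (AR order 1):
  gamma(0) = phi_1 gamma(1) + c_0
  gamma(1) = phi_1 gamma(0) + c_1
Substituting the second into the first: gamma(0) (1 - phi_1^2) = c_0 + phi_1 c_1, so
  gamma(0) = (c_0 + phi_1 c_1) / (1 - phi_1^2) = (1.670944 + (-0.1)(-0.9374)) / (1 - (-0.1)^2) = 1.764684 / 0.99 = 1.782509.
  gamma(1) = phi_1 gamma(0) + c_1 = (-0.1)(1.782509) + (-0.9374) = -1.115651.
Therefore gamma(1) = -1.1157 (to 4 decimal places).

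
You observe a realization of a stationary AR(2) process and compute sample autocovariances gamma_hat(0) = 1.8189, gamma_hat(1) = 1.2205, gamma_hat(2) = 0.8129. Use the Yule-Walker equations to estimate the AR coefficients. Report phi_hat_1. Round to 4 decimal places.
\hat\phi_{1} = 0.6751

The Yule-Walker equations for an AR(p) process read, in matrix form,
  Gamma_p phi = r_p,   with   (Gamma_p)_{ij} = gamma(|i - j|),
                       (r_p)_i = gamma(i),   i,j = 1..p.
Substitute the sample gammas (Toeplitz matrix and right-hand side of size 2):
  Gamma_p = [[1.8189, 1.2205], [1.2205, 1.8189]]
  r_p     = [1.2205, 0.8129]
Written out:
  1.8189 phi_1 + 1.2205 phi_2 = 1.2205
  1.2205 phi_1 + 1.8189 phi_2 = 0.8129
Solve by Cramer's rule:
  det = gamma(0)^2 - gamma(1)^2 = (1.8189)^2 - (1.2205)^2 = 3.30839721 - 1.48962025 = 1.81877696
  phi_hat_1 = [gamma(1) gamma(0) - gamma(1) gamma(2)] / det = [(1.2205)(1.8189) - (1.2205)(0.8129)] / 1.81877696 = 1.227823 / 1.81877696 = 0.6751
  phi_hat_2 = [gamma(0) gamma(2) - gamma(1)^2] / det = [(1.8189)(0.8129) - (1.2205)^2] / 1.81877696 = -0.01103644 / 1.81877696 = -0.0061
So phi_hat = [0.6751, -0.0061].
Therefore phi_hat_1 = 0.6751.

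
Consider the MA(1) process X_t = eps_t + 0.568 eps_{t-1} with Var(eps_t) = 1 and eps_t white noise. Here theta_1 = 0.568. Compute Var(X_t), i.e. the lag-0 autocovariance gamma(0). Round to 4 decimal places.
\gamma(0) = 1.3226

For an MA(q) process X_t = eps_t + sum_i theta_i eps_{t-i} with
Var(eps_t) = sigma^2, the variance is
  gamma(0) = sigma^2 * (1 + sum_i theta_i^2).
  sum_i theta_i^2 = (0.568)^2 = 0.322624.
  gamma(0) = 1 * (1 + 0.322624) = 1 * 1.322624 = 1.322624, which rounds to 1.3226.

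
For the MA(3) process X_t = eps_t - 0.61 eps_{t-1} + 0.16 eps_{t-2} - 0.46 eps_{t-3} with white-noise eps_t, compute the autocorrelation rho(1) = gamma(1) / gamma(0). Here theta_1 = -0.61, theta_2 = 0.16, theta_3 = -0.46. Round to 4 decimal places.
\rho(1) = -0.4854

For an MA(q) process with theta_0 = 1, the autocovariance is
  gamma(k) = sigma^2 * sum_{i=0..q-k} theta_i * theta_{i+k},
and rho(k) = gamma(k) / gamma(0). Sigma^2 cancels.
  numerator   = (1)*(-0.61) + (-0.61)*(0.16) + (0.16)*(-0.46) = -0.7812.
  denominator = (1)^2 + (-0.61)^2 + (0.16)^2 + (-0.46)^2 = 1.6093.
  rho(1) = -0.7812 / 1.6093 = -0.4854.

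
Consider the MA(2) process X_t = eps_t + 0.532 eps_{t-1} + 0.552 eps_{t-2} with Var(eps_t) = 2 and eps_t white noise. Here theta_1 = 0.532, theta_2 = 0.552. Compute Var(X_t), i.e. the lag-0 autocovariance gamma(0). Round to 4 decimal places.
\gamma(0) = 3.1755

For an MA(q) process X_t = eps_t + sum_i theta_i eps_{t-i} with
Var(eps_t) = sigma^2, the variance is
  gamma(0) = sigma^2 * (1 + sum_i theta_i^2).
  sum_i theta_i^2 = (0.532)^2 + (0.552)^2 = 0.283024 + 0.304704 = 0.587728.
  gamma(0) = 2 * (1 + 0.587728) = 2 * 1.587728 = 3.175456, which rounds to 3.1755.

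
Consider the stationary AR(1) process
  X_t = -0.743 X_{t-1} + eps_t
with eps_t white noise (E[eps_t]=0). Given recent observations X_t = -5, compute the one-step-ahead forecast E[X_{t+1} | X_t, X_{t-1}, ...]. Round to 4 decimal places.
E[X_{t+1} \mid \mathcal F_t] = 3.7150

For an AR(p) model X_t = c + sum_i phi_i X_{t-i} + eps_t, the
one-step-ahead conditional mean is
  E[X_{t+1} | X_t, ...] = c + sum_i phi_i X_{t+1-i}.
Substitute known values:
  E[X_{t+1} | ...] = (-0.743) * (-5)
                   = 3.7150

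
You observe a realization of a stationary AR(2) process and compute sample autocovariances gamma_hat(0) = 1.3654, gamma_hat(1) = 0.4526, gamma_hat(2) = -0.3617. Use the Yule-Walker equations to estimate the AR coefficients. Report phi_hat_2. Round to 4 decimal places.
\hat\phi_{2} = -0.4210

The Yule-Walker equations for an AR(p) process read, in matrix form,
  Gamma_p phi = r_p,   with   (Gamma_p)_{ij} = gamma(|i - j|),
                       (r_p)_i = gamma(i),   i,j = 1..p.
Substitute the sample gammas (Toeplitz matrix and right-hand side of size 2):
  Gamma_p = [[1.3654, 0.4526], [0.4526, 1.3654]]
  r_p     = [0.4526, -0.3617]
Written out:
  1.3654 phi_1 + 0.4526 phi_2 = 0.4526
  0.4526 phi_1 + 1.3654 phi_2 = -0.3617
Solve by Cramer's rule:
  det = gamma(0)^2 - gamma(1)^2 = (1.3654)^2 - (0.4526)^2 = 1.86431716 - 0.20484676 = 1.6594704
  phi_hat_1 = [gamma(1) gamma(0) - gamma(1) gamma(2)] / det = [(0.4526)(1.3654) - (0.4526)(-0.3617)] / 1.6594704 = 0.78168546 / 1.6594704 = 0.471
  phi_hat_2 = [gamma(0) gamma(2) - gamma(1)^2] / det = [(1.3654)(-0.3617) - (0.4526)^2] / 1.6594704 = -0.69871194 / 1.6594704 = -0.421
So phi_hat = [0.4710, -0.4210].
Therefore phi_hat_2 = -0.4210.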